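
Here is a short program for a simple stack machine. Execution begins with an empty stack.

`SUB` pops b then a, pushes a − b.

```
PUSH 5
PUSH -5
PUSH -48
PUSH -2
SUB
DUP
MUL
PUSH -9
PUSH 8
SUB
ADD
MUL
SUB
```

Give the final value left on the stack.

10500

PUSH 5   -> [5]
PUSH -5  -> [5, -5]
PUSH -48 -> [5, -5, -48]
PUSH -2  -> [5, -5, -48, -2]
SUB      -> [5, -5, -46]
DUP      -> [5, -5, -46, -46]
MUL      -> [5, -5, 2116]
PUSH -9  -> [5, -5, 2116, -9]
PUSH 8   -> [5, -5, 2116, -9, 8]
SUB      -> [5, -5, 2116, -17]
ADD      -> [5, -5, 2099]
MUL      -> [5, -10495]
SUB      -> [10500]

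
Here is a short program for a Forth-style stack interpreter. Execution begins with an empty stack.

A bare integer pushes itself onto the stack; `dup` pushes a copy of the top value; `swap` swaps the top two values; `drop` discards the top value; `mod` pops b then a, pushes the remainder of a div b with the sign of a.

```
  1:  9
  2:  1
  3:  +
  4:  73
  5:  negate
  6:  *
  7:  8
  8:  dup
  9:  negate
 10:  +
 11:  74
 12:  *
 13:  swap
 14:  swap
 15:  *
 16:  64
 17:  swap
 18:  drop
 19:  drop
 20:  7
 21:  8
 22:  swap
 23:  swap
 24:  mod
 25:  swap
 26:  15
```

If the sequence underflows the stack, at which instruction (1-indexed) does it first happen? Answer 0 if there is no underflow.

9      -> 9
1      -> 9 1
+      -> 10
73     -> 10 73
negate -> 10 -73
*      -> -730
8      -> -730 8
dup    -> -730 8 8
negate -> -730 8 -8
+      -> -730 0
74     -> -730 0 74
*      -> -730 0
swap   -> 0 -730
swap   -> -730 0
*      -> 0
64     -> 0 64
swap   -> 64 0
drop   -> 64
drop   -> (empty)
7      -> 7
8      -> 7 8
swap   -> 8 7
swap   -> 7 8
mod    -> 7
swap  — needs 2 operands, stack has 1 → underflow

25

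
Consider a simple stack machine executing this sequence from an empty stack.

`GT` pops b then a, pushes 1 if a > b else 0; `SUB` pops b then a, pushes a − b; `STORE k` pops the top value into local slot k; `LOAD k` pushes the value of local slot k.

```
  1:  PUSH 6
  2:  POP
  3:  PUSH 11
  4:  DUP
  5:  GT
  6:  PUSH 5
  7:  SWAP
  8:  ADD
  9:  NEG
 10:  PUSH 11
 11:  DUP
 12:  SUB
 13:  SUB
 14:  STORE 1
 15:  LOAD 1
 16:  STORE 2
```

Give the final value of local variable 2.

PUSH 6  : [6]
POP     : []
PUSH 11 : [11]
DUP     : [11, 11]
GT      : [0]
PUSH 5  : [0, 5]
SWAP    : [5, 0]
ADD     : [5]
NEG     : [-5]
PUSH 11 : [-5, 11]
DUP     : [-5, 11, 11]
SUB     : [-5, 0]
SUB     : [-5]
STORE 1 : []
LOAD 1  : [-5]
STORE 2 : []

-5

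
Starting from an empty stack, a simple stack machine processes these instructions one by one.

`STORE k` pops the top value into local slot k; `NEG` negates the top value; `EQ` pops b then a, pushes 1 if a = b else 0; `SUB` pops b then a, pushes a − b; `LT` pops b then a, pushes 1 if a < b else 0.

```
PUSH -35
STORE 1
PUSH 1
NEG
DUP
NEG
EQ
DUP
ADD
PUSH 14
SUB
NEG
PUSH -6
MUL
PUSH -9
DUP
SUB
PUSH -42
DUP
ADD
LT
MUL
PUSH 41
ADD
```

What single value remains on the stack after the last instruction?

41

PUSH -35 : -35
STORE 1  : (empty)
PUSH 1   : 1
NEG      : -1
DUP      : -1 -1
NEG      : -1 1
EQ       : 0
DUP      : 0 0
ADD      : 0
PUSH 14  : 0 14
SUB      : -14
NEG      : 14
PUSH -6  : 14 -6
MUL      : -84
PUSH -9  : -84 -9
DUP      : -84 -9 -9
SUB      : -84 0
PUSH -42 : -84 0 -42
DUP      : -84 0 -42 -42
ADD      : -84 0 -84
LT       : -84 0
MUL      : 0
PUSH 41  : 0 41
ADD      : 41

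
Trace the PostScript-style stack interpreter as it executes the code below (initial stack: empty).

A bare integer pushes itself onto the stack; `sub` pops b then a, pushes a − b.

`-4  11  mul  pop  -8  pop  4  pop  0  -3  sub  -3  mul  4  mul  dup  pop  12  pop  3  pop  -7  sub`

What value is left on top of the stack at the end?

-29

-4   [-4]
11   [-4, 11]
mul  [-44]
pop  []
-8   [-8]
pop  []
4    [4]
pop  []
0    [0]
-3   [0, -3]
sub  [3]
-3   [3, -3]
mul  [-9]
4    [-9, 4]
mul  [-36]
dup  [-36, -36]
pop  [-36]
12   [-36, 12]
pop  [-36]
3    [-36, 3]
pop  [-36]
-7   [-36, -7]
sub  [-29]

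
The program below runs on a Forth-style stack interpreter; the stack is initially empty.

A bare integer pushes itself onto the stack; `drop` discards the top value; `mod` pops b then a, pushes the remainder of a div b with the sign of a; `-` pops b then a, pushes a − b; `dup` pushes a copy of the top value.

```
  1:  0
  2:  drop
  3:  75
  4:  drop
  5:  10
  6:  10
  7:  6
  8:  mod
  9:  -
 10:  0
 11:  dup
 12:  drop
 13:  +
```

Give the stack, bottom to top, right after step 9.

[6]

0    → [0]
drop → []
75   → [75]
drop → []
10   → [10]
10   → [10, 10]
6    → [10, 10, 6]
mod  → [10, 4]
-    → [6]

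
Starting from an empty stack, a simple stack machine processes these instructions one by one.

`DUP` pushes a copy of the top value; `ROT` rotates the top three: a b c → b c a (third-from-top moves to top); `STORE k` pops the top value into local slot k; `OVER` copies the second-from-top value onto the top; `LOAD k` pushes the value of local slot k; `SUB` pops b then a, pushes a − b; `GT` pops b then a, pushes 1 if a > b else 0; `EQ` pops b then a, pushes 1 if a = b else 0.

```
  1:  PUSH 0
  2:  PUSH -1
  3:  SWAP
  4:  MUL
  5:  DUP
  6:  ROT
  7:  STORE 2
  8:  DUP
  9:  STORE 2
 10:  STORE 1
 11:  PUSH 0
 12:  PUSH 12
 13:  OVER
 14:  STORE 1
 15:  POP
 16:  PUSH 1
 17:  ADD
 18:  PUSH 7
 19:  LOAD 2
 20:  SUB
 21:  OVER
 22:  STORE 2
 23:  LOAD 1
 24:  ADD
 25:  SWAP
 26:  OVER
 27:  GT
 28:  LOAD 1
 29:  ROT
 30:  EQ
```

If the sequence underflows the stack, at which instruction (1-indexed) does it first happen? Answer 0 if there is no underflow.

PUSH 0   0
PUSH -1  0 -1
SWAP     -1 0
MUL      0
DUP      0 0
ROT  — needs 3 operands, stack has 2 → underflow

6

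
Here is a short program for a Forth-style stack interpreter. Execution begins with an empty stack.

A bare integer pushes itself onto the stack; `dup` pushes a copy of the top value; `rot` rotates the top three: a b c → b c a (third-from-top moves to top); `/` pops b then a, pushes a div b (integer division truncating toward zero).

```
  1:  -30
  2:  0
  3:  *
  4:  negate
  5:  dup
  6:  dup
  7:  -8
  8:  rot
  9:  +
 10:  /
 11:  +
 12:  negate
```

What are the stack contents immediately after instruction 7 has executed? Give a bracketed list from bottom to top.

-30    → [-30]
0      → [-30, 0]
*      → [0]
negate → [0]
dup    → [0, 0]
dup    → [0, 0, 0]
-8     → [0, 0, 0, -8]

[0, 0, 0, -8]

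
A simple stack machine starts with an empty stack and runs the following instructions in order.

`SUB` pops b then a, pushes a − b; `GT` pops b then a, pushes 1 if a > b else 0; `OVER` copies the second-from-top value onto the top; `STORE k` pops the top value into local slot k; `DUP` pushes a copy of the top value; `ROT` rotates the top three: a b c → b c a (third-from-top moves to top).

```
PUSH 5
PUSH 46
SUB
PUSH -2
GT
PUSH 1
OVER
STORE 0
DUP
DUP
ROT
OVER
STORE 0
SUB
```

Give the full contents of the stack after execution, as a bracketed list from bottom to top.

PUSH 5  -> 5
PUSH 46 -> 5 46
SUB     -> -41
PUSH -2 -> -41 -2
GT      -> 0
PUSH 1  -> 0 1
OVER    -> 0 1 0
STORE 0 -> 0 1
DUP     -> 0 1 1
DUP     -> 0 1 1 1
ROT     -> 0 1 1 1
OVER    -> 0 1 1 1 1
STORE 0 -> 0 1 1 1
SUB     -> 0 1 0

[0, 1, 0]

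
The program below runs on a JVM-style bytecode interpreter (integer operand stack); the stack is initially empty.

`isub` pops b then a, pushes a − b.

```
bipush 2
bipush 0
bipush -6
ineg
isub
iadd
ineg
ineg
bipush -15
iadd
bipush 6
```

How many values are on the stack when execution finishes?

bipush 2   → [2]
bipush 0   → [2, 0]
bipush -6  → [2, 0, -6]
ineg       → [2, 0, 6]
isub       → [2, -6]
iadd       → [-4]
ineg       → [4]
ineg       → [-4]
bipush -15 → [-4, -15]
iadd       → [-19]
bipush 6   → [-19, 6]

2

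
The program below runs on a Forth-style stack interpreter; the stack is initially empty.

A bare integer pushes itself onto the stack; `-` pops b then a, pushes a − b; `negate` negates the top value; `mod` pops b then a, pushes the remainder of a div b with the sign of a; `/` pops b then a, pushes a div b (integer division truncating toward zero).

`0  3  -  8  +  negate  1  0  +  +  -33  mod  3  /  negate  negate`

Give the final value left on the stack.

-1

0      -> [0]
3      -> [0, 3]
-      -> [-3]
8      -> [-3, 8]
+      -> [5]
negate -> [-5]
1      -> [-5, 1]
0      -> [-5, 1, 0]
+      -> [-5, 1]
+      -> [-4]
-33    -> [-4, -33]
mod    -> [-4]
3      -> [-4, 3]
/      -> [-1]
negate -> [1]
negate -> [-1]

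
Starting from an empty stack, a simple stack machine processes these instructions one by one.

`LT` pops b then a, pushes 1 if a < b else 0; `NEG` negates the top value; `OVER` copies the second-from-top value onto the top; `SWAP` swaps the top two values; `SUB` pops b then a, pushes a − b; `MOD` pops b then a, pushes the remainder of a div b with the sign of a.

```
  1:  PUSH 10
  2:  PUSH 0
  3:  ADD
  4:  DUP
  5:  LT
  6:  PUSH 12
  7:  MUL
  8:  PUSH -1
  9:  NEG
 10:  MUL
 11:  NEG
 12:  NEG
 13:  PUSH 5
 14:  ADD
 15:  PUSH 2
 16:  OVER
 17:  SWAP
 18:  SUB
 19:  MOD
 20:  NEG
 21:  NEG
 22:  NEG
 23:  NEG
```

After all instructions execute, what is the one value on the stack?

2

PUSH 10 : 10
PUSH 0  : 10 0
ADD     : 10
DUP     : 10 10
LT      : 0
PUSH 12 : 0 12
MUL     : 0
PUSH -1 : 0 -1
NEG     : 0 1
MUL     : 0
NEG     : 0
NEG     : 0
PUSH 5  : 0 5
ADD     : 5
PUSH 2  : 5 2
OVER    : 5 2 5
SWAP    : 5 5 2
SUB     : 5 3
MOD     : 2
NEG     : -2
NEG     : 2
NEG     : -2
NEG     : 2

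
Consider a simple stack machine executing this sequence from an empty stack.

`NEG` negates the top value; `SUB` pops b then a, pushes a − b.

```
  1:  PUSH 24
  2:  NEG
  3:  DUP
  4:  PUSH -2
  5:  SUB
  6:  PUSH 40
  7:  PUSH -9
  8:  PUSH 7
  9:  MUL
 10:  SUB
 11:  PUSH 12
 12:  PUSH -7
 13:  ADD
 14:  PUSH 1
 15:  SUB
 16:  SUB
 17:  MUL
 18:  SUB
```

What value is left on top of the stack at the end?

PUSH 24 -> 24
NEG     -> -24
DUP     -> -24 -24
PUSH -2 -> -24 -24 -2
SUB     -> -24 -22
PUSH 40 -> -24 -22 40
PUSH -9 -> -24 -22 40 -9
PUSH 7  -> -24 -22 40 -9 7
MUL     -> -24 -22 40 -63
SUB     -> -24 -22 103
PUSH 12 -> -24 -22 103 12
PUSH -7 -> -24 -22 103 12 -7
ADD     -> -24 -22 103 5
PUSH 1  -> -24 -22 103 5 1
SUB     -> -24 -22 103 4
SUB     -> -24 -22 99
MUL     -> -24 -2178
SUB     -> 2154

2154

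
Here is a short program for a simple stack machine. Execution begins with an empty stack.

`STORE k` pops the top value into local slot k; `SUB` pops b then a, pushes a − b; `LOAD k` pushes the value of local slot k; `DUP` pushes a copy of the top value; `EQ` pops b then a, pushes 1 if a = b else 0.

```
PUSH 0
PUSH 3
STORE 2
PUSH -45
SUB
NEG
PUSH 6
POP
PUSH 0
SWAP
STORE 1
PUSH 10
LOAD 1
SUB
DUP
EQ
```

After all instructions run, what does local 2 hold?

PUSH 0   : 0
PUSH 3   : 0 3
STORE 2  : 0
PUSH -45 : 0 -45
SUB      : 45
NEG      : -45
PUSH 6   : -45 6
POP      : -45
PUSH 0   : -45 0
SWAP     : 0 -45
STORE 1  : 0
PUSH 10  : 0 10
LOAD 1   : 0 10 -45
SUB      : 0 55
DUP      : 0 55 55
EQ       : 0 1

3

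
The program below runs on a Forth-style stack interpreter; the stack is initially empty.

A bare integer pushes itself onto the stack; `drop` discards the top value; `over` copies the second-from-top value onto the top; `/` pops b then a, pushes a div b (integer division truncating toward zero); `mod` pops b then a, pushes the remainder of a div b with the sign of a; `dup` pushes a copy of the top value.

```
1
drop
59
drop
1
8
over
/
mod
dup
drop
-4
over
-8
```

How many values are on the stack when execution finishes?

1    -> [1]
drop -> []
59   -> [59]
drop -> []
1    -> [1]
8    -> [1, 8]
over -> [1, 8, 1]
/    -> [1, 8]
mod  -> [1]
dup  -> [1, 1]
drop -> [1]
-4   -> [1, -4]
over -> [1, -4, 1]
-8   -> [1, -4, 1, -8]

4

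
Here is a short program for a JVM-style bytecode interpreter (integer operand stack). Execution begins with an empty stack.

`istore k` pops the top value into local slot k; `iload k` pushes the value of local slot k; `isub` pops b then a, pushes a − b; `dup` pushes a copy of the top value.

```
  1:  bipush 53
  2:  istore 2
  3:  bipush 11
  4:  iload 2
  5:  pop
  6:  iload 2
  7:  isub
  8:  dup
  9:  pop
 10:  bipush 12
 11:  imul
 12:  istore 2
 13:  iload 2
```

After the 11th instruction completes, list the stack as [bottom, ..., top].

bipush 53 : 53
istore 2  : (empty)
bipush 11 : 11
iload 2   : 11 53
pop       : 11
iload 2   : 11 53
isub      : -42
dup       : -42 -42
pop       : -42
bipush 12 : -42 12
imul      : -504

[-504]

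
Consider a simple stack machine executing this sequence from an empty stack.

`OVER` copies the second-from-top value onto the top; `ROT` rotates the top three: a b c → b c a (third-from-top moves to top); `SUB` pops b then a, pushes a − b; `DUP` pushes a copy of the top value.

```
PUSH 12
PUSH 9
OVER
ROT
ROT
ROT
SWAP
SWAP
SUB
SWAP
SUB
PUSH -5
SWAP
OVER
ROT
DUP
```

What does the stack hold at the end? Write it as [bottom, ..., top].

PUSH 12 : 12
PUSH 9  : 12 9
OVER    : 12 9 12
ROT     : 9 12 12
ROT     : 12 12 9
ROT     : 12 9 12
SWAP    : 12 12 9
SWAP    : 12 9 12
SUB     : 12 -3
SWAP    : -3 12
SUB     : -15
PUSH -5 : -15 -5
SWAP    : -5 -15
OVER    : -5 -15 -5
ROT     : -15 -5 -5
DUP     : -15 -5 -5 -5

[-15, -5, -5, -5]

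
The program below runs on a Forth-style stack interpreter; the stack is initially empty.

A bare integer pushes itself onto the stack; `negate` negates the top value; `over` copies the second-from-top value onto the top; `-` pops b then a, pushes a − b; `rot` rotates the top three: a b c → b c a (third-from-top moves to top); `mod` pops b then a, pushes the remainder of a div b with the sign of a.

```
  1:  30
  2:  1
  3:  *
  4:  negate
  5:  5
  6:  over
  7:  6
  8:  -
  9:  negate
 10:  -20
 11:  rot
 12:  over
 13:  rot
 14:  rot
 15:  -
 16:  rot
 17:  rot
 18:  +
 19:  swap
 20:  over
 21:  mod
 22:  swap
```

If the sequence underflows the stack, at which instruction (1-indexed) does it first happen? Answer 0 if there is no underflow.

30     -> 30
1      -> 30 1
*      -> 30
negate -> -30
5      -> -30 5
over   -> -30 5 -30
6      -> -30 5 -30 6
-      -> -30 5 -36
negate -> -30 5 36
-20    -> -30 5 36 -20
rot    -> -30 36 -20 5
over   -> -30 36 -20 5 -20
rot    -> -30 36 5 -20 -20
rot    -> -30 36 -20 -20 5
-      -> -30 36 -20 -25
rot    -> -30 -20 -25 36
rot    -> -30 -25 36 -20
+      -> -30 -25 16
swap   -> -30 16 -25
over   -> -30 16 -25 16
mod    -> -30 16 -9
swap   -> -30 -9 16

0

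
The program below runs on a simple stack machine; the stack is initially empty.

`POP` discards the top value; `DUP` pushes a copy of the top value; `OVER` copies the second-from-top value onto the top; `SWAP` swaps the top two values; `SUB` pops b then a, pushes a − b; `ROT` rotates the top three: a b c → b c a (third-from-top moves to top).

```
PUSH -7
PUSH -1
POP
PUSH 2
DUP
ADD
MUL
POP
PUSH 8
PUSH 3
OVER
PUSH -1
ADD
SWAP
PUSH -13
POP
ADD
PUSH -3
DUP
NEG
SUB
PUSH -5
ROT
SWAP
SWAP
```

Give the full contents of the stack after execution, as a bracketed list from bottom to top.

[8, -6, -5, 10]

PUSH -7  -> -7
PUSH -1  -> -7 -1
POP      -> -7
PUSH 2   -> -7 2
DUP      -> -7 2 2
ADD      -> -7 4
MUL      -> -28
POP      -> (empty)
PUSH 8   -> 8
PUSH 3   -> 8 3
OVER     -> 8 3 8
PUSH -1  -> 8 3 8 -1
ADD      -> 8 3 7
SWAP     -> 8 7 3
PUSH -13 -> 8 7 3 -13
POP      -> 8 7 3
ADD      -> 8 10
PUSH -3  -> 8 10 -3
DUP      -> 8 10 -3 -3
NEG      -> 8 10 -3 3
SUB      -> 8 10 -6
PUSH -5  -> 8 10 -6 -5
ROT      -> 8 -6 -5 10
SWAP     -> 8 -6 10 -5
SWAP     -> 8 -6 -5 10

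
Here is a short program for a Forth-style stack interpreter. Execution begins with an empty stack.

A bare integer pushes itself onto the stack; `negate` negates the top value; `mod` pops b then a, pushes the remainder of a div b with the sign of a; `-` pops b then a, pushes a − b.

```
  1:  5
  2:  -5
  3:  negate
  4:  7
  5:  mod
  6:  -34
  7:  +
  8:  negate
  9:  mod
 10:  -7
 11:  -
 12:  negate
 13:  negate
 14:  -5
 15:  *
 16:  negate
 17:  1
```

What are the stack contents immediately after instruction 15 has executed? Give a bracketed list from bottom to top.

5      → [5]
-5     → [5, -5]
negate → [5, 5]
7      → [5, 5, 7]
mod    → [5, 5]
-34    → [5, 5, -34]
+      → [5, -29]
negate → [5, 29]
mod    → [5]
-7     → [5, -7]
-      → [12]
negate → [-12]
negate → [12]
-5     → [12, -5]
*      → [-60]

[-60]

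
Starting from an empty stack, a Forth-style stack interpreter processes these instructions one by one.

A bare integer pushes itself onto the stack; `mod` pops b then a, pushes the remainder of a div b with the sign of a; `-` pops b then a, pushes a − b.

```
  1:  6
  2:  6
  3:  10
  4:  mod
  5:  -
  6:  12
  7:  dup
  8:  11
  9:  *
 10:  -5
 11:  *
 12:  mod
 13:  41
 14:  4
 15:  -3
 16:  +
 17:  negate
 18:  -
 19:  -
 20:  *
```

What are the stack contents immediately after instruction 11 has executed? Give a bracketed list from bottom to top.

[0, 12, -660]

6   : [6]
6   : [6, 6]
10  : [6, 6, 10]
mod : [6, 6]
-   : [0]
12  : [0, 12]
dup : [0, 12, 12]
11  : [0, 12, 12, 11]
*   : [0, 12, 132]
-5  : [0, 12, 132, -5]
*   : [0, 12, -660]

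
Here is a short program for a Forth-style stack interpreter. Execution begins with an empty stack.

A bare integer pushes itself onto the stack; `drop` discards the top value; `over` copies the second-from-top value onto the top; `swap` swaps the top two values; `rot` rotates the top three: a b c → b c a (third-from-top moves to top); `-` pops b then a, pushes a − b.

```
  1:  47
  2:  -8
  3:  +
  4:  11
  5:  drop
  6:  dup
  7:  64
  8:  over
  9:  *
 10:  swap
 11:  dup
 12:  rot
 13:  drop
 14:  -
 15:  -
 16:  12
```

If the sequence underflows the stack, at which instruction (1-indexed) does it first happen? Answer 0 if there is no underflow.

47    [47]
-8    [47, -8]
+     [39]
11    [39, 11]
drop  [39]
dup   [39, 39]
64    [39, 39, 64]
over  [39, 39, 64, 39]
*     [39, 39, 2496]
swap  [39, 2496, 39]
dup   [39, 2496, 39, 39]
rot   [39, 39, 39, 2496]
drop  [39, 39, 39]
-     [39, 0]
-     [39]
12    [39, 12]

0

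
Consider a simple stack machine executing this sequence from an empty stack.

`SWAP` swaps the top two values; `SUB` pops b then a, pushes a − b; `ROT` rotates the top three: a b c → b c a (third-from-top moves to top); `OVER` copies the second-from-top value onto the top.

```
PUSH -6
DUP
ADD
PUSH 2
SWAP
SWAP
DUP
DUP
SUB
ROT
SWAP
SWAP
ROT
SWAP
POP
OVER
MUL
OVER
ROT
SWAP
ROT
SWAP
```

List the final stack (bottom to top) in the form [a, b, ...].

[0, 0, 0]

PUSH -6 → [-6]
DUP     → [-6, -6]
ADD     → [-12]
PUSH 2  → [-12, 2]
SWAP    → [2, -12]
SWAP    → [-12, 2]
DUP     → [-12, 2, 2]
DUP     → [-12, 2, 2, 2]
SUB     → [-12, 2, 0]
ROT     → [2, 0, -12]
SWAP    → [2, -12, 0]
SWAP    → [2, 0, -12]
ROT     → [0, -12, 2]
SWAP    → [0, 2, -12]
POP     → [0, 2]
OVER    → [0, 2, 0]
MUL     → [0, 0]
OVER    → [0, 0, 0]
ROT     → [0, 0, 0]
SWAP    → [0, 0, 0]
ROT     → [0, 0, 0]
SWAP    → [0, 0, 0]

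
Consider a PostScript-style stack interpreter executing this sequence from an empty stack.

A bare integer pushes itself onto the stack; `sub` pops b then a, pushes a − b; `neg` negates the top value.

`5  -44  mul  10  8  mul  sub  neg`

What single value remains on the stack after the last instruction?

5   → [5]
-44 → [5, -44]
mul → [-220]
10  → [-220, 10]
8   → [-220, 10, 8]
mul → [-220, 80]
sub → [-300]
neg → [300]

300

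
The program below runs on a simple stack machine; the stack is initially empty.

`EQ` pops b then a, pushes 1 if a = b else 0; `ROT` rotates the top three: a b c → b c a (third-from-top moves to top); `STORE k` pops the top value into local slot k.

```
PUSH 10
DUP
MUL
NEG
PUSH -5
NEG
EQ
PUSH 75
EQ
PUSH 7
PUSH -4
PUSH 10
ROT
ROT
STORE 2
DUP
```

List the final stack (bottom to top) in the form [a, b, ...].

PUSH 10 : 10
DUP     : 10 10
MUL     : 100
NEG     : -100
PUSH -5 : -100 -5
NEG     : -100 5
EQ      : 0
PUSH 75 : 0 75
EQ      : 0
PUSH 7  : 0 7
PUSH -4 : 0 7 -4
PUSH 10 : 0 7 -4 10
ROT     : 0 -4 10 7
ROT     : 0 10 7 -4
STORE 2 : 0 10 7
DUP     : 0 10 7 7

[0, 10, 7, 7]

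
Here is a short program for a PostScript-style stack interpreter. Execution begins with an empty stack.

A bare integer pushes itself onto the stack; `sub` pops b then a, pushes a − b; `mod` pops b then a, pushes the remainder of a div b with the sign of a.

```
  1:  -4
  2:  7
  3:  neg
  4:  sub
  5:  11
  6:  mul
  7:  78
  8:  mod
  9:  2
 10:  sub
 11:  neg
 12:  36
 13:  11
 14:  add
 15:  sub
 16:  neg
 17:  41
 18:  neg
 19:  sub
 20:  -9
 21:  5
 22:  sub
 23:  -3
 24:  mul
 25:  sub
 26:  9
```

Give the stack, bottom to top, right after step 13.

-4  → -4
7   → -4 7
neg → -4 -7
sub → 3
11  → 3 11
mul → 33
78  → 33 78
mod → 33
2   → 33 2
sub → 31
neg → -31
36  → -31 36
11  → -31 36 11

[-31, 36, 11]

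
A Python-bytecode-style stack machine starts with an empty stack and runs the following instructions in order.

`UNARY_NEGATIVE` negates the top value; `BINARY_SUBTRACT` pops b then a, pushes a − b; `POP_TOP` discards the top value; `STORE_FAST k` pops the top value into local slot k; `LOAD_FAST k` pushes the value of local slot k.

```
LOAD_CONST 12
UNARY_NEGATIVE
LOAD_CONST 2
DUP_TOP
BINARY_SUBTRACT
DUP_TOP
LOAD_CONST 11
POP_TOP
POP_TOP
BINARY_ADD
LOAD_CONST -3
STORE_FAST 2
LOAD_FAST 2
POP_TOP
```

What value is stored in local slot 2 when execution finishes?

-3

LOAD_CONST 12    12
UNARY_NEGATIVE   -12
LOAD_CONST 2     -12 2
DUP_TOP          -12 2 2
BINARY_SUBTRACT  -12 0
DUP_TOP          -12 0 0
LOAD_CONST 11    -12 0 0 11
POP_TOP          -12 0 0
POP_TOP          -12 0
BINARY_ADD       -12
LOAD_CONST -3    -12 -3
STORE_FAST 2     -12
LOAD_FAST 2      -12 -3
POP_TOP          -12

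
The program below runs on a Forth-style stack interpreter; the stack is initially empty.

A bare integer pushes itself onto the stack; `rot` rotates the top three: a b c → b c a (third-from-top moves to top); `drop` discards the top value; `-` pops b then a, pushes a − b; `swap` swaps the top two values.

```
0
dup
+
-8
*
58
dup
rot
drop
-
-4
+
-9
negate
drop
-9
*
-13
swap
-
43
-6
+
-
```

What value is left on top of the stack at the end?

0      → 0
dup    → 0 0
+      → 0
-8     → 0 -8
*      → 0
58     → 0 58
dup    → 0 58 58
rot    → 58 58 0
drop   → 58 58
-      → 0
-4     → 0 -4
+      → -4
-9     → -4 -9
negate → -4 9
drop   → -4
-9     → -4 -9
*      → 36
-13    → 36 -13
swap   → -13 36
-      → -49
43     → -49 43
-6     → -49 43 -6
+      → -49 37
-      → -86

-86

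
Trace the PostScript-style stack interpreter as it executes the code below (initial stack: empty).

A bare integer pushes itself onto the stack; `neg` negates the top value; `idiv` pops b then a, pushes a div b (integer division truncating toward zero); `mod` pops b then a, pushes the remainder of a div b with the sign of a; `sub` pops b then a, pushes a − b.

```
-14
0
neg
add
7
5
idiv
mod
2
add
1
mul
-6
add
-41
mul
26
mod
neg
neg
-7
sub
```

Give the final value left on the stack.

-14  → -14
0    → -14 0
neg  → -14 0
add  → -14
7    → -14 7
5    → -14 7 5
idiv → -14 1
mod  → 0
2    → 0 2
add  → 2
1    → 2 1
mul  → 2
-6   → 2 -6
add  → -4
-41  → -4 -41
mul  → 164
26   → 164 26
mod  → 8
neg  → -8
neg  → 8
-7   → 8 -7
sub  → 15

15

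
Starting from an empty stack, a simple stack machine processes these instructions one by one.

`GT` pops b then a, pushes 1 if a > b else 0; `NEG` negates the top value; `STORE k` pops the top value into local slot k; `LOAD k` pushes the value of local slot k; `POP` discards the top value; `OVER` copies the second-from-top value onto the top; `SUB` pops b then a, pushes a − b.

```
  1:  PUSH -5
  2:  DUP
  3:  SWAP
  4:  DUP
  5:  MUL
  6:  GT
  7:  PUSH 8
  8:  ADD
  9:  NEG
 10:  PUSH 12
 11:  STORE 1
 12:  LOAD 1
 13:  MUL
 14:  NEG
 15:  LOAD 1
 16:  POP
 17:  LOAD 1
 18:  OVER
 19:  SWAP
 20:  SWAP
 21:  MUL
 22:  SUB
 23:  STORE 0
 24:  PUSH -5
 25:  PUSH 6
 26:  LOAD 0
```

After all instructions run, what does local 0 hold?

PUSH -5  [-5]
DUP      [-5, -5]
SWAP     [-5, -5]
DUP      [-5, -5, -5]
MUL      [-5, 25]
GT       [0]
PUSH 8   [0, 8]
ADD      [8]
NEG      [-8]
PUSH 12  [-8, 12]
STORE 1  [-8]
LOAD 1   [-8, 12]
MUL      [-96]
NEG      [96]
LOAD 1   [96, 12]
POP      [96]
LOAD 1   [96, 12]
OVER     [96, 12, 96]
SWAP     [96, 96, 12]
SWAP     [96, 12, 96]
MUL      [96, 1152]
SUB      [-1056]
STORE 0  []
PUSH -5  [-5]
PUSH 6   [-5, 6]
LOAD 0   [-5, 6, -1056]

-1056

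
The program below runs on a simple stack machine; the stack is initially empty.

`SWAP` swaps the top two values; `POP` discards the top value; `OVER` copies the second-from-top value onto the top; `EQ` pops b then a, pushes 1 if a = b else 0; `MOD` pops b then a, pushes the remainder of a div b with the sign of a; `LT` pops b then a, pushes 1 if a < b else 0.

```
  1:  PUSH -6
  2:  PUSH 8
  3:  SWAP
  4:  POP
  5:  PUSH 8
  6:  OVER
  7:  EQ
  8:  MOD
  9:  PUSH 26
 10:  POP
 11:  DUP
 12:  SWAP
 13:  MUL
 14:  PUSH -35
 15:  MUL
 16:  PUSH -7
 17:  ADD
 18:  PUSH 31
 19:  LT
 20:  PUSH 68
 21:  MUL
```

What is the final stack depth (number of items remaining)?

PUSH -6  → -6
PUSH 8   → -6 8
SWAP     → 8 -6
POP      → 8
PUSH 8   → 8 8
OVER     → 8 8 8
EQ       → 8 1
MOD      → 0
PUSH 26  → 0 26
POP      → 0
DUP      → 0 0
SWAP     → 0 0
MUL      → 0
PUSH -35 → 0 -35
MUL      → 0
PUSH -7  → 0 -7
ADD      → -7
PUSH 31  → -7 31
LT       → 1
PUSH 68  → 1 68
MUL      → 68

1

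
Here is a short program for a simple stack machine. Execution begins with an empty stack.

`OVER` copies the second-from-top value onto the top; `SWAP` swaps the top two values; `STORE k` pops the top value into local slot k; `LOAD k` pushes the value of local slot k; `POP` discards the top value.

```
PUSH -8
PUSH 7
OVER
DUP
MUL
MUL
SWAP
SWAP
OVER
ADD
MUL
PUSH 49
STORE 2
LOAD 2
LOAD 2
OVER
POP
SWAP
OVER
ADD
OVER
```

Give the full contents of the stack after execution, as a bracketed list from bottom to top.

PUSH -8  -8
PUSH 7   -8 7
OVER     -8 7 -8
DUP      -8 7 -8 -8
MUL      -8 7 64
MUL      -8 448
SWAP     448 -8
SWAP     -8 448
OVER     -8 448 -8
ADD      -8 440
MUL      -3520
PUSH 49  -3520 49
STORE 2  -3520
LOAD 2   -3520 49
LOAD 2   -3520 49 49
OVER     -3520 49 49 49
POP      -3520 49 49
SWAP     -3520 49 49
OVER     -3520 49 49 49
ADD      -3520 49 98
OVER     -3520 49 98 49

[-3520, 49, 98, 49]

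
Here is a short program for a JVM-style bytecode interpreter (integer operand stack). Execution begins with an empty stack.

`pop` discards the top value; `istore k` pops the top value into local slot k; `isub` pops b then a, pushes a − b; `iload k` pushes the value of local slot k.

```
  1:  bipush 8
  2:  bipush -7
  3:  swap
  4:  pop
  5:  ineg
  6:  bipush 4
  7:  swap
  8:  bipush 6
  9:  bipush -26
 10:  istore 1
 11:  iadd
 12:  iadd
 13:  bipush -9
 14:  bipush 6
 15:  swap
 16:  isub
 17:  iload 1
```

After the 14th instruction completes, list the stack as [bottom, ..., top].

[17, -9, 6]

bipush 8   : 8
bipush -7  : 8 -7
swap       : -7 8
pop        : -7
ineg       : 7
bipush 4   : 7 4
swap       : 4 7
bipush 6   : 4 7 6
bipush -26 : 4 7 6 -26
istore 1   : 4 7 6
iadd       : 4 13
iadd       : 17
bipush -9  : 17 -9
bipush 6   : 17 -9 6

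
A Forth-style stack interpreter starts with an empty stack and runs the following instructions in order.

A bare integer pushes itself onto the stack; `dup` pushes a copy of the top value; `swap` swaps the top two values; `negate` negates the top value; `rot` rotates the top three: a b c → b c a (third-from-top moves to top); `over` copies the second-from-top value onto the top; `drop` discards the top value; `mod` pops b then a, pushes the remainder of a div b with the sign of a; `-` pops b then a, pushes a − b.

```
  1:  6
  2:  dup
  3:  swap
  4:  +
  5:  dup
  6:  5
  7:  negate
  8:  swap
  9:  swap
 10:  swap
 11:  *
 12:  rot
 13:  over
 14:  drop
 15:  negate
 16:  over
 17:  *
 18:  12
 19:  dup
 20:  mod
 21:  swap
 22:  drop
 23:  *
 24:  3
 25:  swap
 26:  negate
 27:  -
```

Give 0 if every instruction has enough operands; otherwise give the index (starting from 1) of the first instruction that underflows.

12

6      : [6]
dup    : [6, 6]
swap   : [6, 6]
+      : [12]
dup    : [12, 12]
5      : [12, 12, 5]
negate : [12, 12, -5]
swap   : [12, -5, 12]
swap   : [12, 12, -5]
swap   : [12, -5, 12]
*      : [12, -60]
rot  — needs 3 operands, stack has 2 → underflow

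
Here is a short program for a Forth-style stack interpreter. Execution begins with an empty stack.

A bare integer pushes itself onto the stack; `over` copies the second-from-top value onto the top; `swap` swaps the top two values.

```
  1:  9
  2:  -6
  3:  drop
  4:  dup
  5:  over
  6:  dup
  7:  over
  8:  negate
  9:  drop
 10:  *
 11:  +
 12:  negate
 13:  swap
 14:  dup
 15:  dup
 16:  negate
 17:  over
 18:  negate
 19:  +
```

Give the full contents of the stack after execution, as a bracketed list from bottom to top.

9       [9]
-6      [9, -6]
drop    [9]
dup     [9, 9]
over    [9, 9, 9]
dup     [9, 9, 9, 9]
over    [9, 9, 9, 9, 9]
negate  [9, 9, 9, 9, -9]
drop    [9, 9, 9, 9]
*       [9, 9, 81]
+       [9, 90]
negate  [9, -90]
swap    [-90, 9]
dup     [-90, 9, 9]
dup     [-90, 9, 9, 9]
negate  [-90, 9, 9, -9]
over    [-90, 9, 9, -9, 9]
negate  [-90, 9, 9, -9, -9]
+       [-90, 9, 9, -18]

[-90, 9, 9, -18]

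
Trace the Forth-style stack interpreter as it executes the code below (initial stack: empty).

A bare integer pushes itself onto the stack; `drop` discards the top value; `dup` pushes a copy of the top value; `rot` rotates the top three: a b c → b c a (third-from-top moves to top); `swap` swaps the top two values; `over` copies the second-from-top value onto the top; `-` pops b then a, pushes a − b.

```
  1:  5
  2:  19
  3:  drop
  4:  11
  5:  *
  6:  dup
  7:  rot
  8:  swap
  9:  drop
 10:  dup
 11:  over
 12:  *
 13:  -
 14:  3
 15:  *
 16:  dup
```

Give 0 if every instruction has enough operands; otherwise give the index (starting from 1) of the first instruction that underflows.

5    → 5
19   → 5 19
drop → 5
11   → 5 11
*    → 55
dup  → 55 55
rot  — needs 3 operands, stack has 2 → underflow

7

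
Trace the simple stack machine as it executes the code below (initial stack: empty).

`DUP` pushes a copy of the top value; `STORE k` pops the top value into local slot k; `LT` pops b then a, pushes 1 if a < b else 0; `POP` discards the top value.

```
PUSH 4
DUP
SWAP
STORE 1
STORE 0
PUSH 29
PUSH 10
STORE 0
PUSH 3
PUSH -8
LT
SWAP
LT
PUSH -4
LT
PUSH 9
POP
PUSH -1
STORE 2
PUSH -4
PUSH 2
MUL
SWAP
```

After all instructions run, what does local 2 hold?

PUSH 4  : [4]
DUP     : [4, 4]
SWAP    : [4, 4]
STORE 1 : [4]
STORE 0 : []
PUSH 29 : [29]
PUSH 10 : [29, 10]
STORE 0 : [29]
PUSH 3  : [29, 3]
PUSH -8 : [29, 3, -8]
LT      : [29, 0]
SWAP    : [0, 29]
LT      : [1]
PUSH -4 : [1, -4]
LT      : [0]
PUSH 9  : [0, 9]
POP     : [0]
PUSH -1 : [0, -1]
STORE 2 : [0]
PUSH -4 : [0, -4]
PUSH 2  : [0, -4, 2]
MUL     : [0, -8]
SWAP    : [-8, 0]

-1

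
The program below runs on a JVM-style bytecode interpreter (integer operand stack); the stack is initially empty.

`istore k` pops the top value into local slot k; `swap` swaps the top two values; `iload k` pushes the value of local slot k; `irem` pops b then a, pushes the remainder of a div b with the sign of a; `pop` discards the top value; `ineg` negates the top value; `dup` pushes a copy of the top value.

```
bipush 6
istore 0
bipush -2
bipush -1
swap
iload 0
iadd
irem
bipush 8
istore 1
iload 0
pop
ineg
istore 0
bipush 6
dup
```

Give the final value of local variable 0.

1

bipush 6  : [6]
istore 0  : []
bipush -2 : [-2]
bipush -1 : [-2, -1]
swap      : [-1, -2]
iload 0   : [-1, -2, 6]
iadd      : [-1, 4]
irem      : [-1]
bipush 8  : [-1, 8]
istore 1  : [-1]
iload 0   : [-1, 6]
pop       : [-1]
ineg      : [1]
istore 0  : []
bipush 6  : [6]
dup       : [6, 6]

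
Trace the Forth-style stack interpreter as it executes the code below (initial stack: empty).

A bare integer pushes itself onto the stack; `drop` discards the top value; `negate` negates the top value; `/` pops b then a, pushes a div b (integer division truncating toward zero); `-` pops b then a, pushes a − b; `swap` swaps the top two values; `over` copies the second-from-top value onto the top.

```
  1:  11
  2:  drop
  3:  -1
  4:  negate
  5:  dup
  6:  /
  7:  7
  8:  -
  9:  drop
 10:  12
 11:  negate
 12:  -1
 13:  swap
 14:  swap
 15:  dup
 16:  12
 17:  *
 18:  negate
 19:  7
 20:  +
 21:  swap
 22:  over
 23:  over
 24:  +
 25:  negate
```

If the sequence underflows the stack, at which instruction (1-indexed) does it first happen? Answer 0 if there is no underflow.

0

11     -> [11]
drop   -> []
-1     -> [-1]
negate -> [1]
dup    -> [1, 1]
/      -> [1]
7      -> [1, 7]
-      -> [-6]
drop   -> []
12     -> [12]
negate -> [-12]
-1     -> [-12, -1]
swap   -> [-1, -12]
swap   -> [-12, -1]
dup    -> [-12, -1, -1]
12     -> [-12, -1, -1, 12]
*      -> [-12, -1, -12]
negate -> [-12, -1, 12]
7      -> [-12, -1, 12, 7]
+      -> [-12, -1, 19]
swap   -> [-12, 19, -1]
over   -> [-12, 19, -1, 19]
over   -> [-12, 19, -1, 19, -1]
+      -> [-12, 19, -1, 18]
negate -> [-12, 19, -1, -18]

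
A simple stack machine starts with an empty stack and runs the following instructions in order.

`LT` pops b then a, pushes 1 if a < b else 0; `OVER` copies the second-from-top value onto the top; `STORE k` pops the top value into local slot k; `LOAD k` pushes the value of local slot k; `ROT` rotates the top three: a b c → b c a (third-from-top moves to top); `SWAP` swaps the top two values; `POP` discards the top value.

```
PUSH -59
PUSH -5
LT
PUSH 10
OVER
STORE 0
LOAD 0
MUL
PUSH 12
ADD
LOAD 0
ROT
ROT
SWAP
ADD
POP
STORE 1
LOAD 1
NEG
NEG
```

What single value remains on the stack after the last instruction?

1

PUSH -59 -> -59
PUSH -5  -> -59 -5
LT       -> 1
PUSH 10  -> 1 10
OVER     -> 1 10 1
STORE 0  -> 1 10
LOAD 0   -> 1 10 1
MUL      -> 1 10
PUSH 12  -> 1 10 12
ADD      -> 1 22
LOAD 0   -> 1 22 1
ROT      -> 22 1 1
ROT      -> 1 1 22
SWAP     -> 1 22 1
ADD      -> 1 23
POP      -> 1
STORE 1  -> (empty)
LOAD 1   -> 1
NEG      -> -1
NEG      -> 1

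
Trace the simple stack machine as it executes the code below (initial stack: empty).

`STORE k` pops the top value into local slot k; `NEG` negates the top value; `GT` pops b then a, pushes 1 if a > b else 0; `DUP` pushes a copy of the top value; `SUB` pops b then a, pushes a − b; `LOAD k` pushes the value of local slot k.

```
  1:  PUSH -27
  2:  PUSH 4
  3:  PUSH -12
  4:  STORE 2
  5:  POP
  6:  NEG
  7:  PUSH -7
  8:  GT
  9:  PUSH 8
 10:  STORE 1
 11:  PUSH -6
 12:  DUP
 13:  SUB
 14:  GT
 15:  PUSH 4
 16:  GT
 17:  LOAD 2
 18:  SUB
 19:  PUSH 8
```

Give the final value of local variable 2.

PUSH -27  -27
PUSH 4    -27 4
PUSH -12  -27 4 -12
STORE 2   -27 4
POP       -27
NEG       27
PUSH -7   27 -7
GT        1
PUSH 8    1 8
STORE 1   1
PUSH -6   1 -6
DUP       1 -6 -6
SUB       1 0
GT        1
PUSH 4    1 4
GT        0
LOAD 2    0 -12
SUB       12
PUSH 8    12 8

-12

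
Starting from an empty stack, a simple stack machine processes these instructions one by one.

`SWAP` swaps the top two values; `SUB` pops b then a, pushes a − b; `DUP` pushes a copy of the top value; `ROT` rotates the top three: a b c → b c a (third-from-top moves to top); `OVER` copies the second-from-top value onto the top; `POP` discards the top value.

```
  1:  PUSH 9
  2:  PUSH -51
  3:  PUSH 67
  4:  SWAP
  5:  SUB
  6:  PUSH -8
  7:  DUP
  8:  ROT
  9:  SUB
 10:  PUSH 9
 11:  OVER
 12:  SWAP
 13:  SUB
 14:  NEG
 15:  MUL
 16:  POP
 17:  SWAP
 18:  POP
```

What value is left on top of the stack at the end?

-8

PUSH 9   -> [9]
PUSH -51 -> [9, -51]
PUSH 67  -> [9, -51, 67]
SWAP     -> [9, 67, -51]
SUB      -> [9, 118]
PUSH -8  -> [9, 118, -8]
DUP      -> [9, 118, -8, -8]
ROT      -> [9, -8, -8, 118]
SUB      -> [9, -8, -126]
PUSH 9   -> [9, -8, -126, 9]
OVER     -> [9, -8, -126, 9, -126]
SWAP     -> [9, -8, -126, -126, 9]
SUB      -> [9, -8, -126, -135]
NEG      -> [9, -8, -126, 135]
MUL      -> [9, -8, -17010]
POP      -> [9, -8]
SWAP     -> [-8, 9]
POP      -> [-8]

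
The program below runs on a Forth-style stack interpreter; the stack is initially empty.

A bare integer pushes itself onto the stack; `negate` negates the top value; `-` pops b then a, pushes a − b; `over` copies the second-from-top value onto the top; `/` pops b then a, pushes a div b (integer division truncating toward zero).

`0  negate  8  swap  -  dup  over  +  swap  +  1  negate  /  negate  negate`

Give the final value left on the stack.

0       0
negate  0
8       0 8
swap    8 0
-       8
dup     8 8
over    8 8 8
+       8 16
swap    16 8
+       24
1       24 1
negate  24 -1
/       -24
negate  24
negate  -24

-24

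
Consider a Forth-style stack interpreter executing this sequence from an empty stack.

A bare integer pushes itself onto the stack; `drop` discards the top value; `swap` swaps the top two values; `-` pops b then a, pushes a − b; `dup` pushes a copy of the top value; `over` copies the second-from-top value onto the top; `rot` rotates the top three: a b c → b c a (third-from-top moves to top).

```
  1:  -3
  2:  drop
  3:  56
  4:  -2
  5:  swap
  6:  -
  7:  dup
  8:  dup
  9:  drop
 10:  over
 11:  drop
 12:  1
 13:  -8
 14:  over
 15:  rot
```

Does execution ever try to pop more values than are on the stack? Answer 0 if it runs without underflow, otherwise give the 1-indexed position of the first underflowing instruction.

0

-3   -> [-3]
drop -> []
56   -> [56]
-2   -> [56, -2]
swap -> [-2, 56]
-    -> [-58]
dup  -> [-58, -58]
dup  -> [-58, -58, -58]
drop -> [-58, -58]
over -> [-58, -58, -58]
drop -> [-58, -58]
1    -> [-58, -58, 1]
-8   -> [-58, -58, 1, -8]
over -> [-58, -58, 1, -8, 1]
rot  -> [-58, -58, -8, 1, 1]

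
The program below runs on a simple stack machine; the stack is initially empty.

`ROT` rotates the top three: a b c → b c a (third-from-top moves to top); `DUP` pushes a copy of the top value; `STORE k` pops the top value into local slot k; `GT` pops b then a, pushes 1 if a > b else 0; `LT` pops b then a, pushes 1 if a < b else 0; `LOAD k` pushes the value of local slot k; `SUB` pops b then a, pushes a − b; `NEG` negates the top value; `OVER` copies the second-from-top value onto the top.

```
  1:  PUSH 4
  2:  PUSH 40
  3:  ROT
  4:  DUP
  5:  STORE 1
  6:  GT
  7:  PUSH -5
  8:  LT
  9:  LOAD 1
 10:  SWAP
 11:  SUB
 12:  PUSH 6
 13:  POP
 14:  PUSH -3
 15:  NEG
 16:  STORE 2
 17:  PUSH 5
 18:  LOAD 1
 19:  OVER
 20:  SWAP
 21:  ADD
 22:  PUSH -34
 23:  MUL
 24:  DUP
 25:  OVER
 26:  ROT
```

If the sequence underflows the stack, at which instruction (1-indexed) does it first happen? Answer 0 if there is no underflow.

3

PUSH 4   [4]
PUSH 40  [4, 40]
ROT  — needs 3 operands, stack has 2 → underflow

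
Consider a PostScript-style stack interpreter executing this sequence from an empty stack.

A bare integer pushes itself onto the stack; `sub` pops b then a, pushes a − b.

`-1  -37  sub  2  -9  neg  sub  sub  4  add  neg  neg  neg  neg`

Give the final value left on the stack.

47

-1  → -1
-37 → -1 -37
sub → 36
2   → 36 2
-9  → 36 2 -9
neg → 36 2 9
sub → 36 -7
sub → 43
4   → 43 4
add → 47
neg → -47
neg → 47
neg → -47
neg → 47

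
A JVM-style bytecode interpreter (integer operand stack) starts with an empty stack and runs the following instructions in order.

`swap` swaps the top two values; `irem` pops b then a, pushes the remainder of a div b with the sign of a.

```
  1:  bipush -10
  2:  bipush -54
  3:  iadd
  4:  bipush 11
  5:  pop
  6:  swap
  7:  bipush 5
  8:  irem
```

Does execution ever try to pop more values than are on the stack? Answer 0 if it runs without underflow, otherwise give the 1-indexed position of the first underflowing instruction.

6

bipush -10 -> [-10]
bipush -54 -> [-10, -54]
iadd       -> [-64]
bipush 11  -> [-64, 11]
pop        -> [-64]
swap  — needs 2 operands, stack has 1 → underflow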